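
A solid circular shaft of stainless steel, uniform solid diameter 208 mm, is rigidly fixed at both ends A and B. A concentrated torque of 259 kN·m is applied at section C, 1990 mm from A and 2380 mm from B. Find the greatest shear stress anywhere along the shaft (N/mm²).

With uniform GJ and both ends fixed, compatibility θ_AC = θ_CB gives T_A·a = T_B·b, together with T_A + T_B = T₀.
T_A = T₀·b/(a+b) = 259000·2380/4370 = 141100 N·m; T_B = 117900 N·m.
τ in each portion: τ_AC = 7.98×10^7 Pa, τ_CB = 6.68×10^7 Pa; maximum is in AC.
τ_max = T_AC·r/J = 141100·0.104/1.84×10^-4 = 7.983×10^7 Pa.

79.8 N/mm²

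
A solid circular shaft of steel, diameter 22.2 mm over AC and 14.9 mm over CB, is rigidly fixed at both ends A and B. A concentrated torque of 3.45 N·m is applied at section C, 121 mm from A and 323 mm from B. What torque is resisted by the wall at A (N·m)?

3.21 N·m

Compatibility: T_A·a/J_AC = T_B·b/J_CB with T_A + T_B = T₀.
J_AC = 2.38×10^-8 m⁴, J_CB = 4.84×10^-9 m⁴, so T_A = T₀·(J_AC/a)/((J_AC/a)+(J_CB/b)) = 3.206 N·m, T_B = 0.2437 N·m.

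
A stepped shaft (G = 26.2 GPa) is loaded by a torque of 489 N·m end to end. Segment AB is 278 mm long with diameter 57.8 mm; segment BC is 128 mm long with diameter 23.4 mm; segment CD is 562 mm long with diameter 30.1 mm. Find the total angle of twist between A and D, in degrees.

J_AB = π(0.0578)⁴/32 = 1.10×10^-6 m⁴; J_BC = π(0.0234)⁴/32 = 2.94×10^-8 m⁴; J_CD = π(0.0301)⁴/32 = 8.06×10^-8 m⁴.
θ = (T/G)·Σ L_i/J_i = (489.0/26.2×10⁹)·(0.278/1.10×10^-6 + 0.128/2.94×10^-8 + 0.562/8.06×10^-8) = 0.2161 rad.

12.4°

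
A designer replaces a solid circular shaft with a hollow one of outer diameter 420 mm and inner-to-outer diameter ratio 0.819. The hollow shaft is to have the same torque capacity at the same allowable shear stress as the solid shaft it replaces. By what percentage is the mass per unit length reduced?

51.0 %

Equal τ_max and T ⇒ the solid shaft needs d_s³ = d_o³(1−k⁴), so d_s = 420·(1−0.819⁴)^(1/3) = 344.1 mm.
Area ratio A_h/A_s = d_o²(1−k²)/d_s² = (1−k²)/(1−k⁴)^(2/3) = 0.4904.
Mass saving = 1 − 0.4904 = 51.0 %.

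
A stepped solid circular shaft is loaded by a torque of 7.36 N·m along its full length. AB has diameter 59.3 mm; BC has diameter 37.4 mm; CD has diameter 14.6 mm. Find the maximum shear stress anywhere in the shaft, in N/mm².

12.0 N/mm²

Under the same torque, τ_max = 16T/(πd³) is largest where d is smallest — segment CD (d = 14.6 mm).
τ_max = 16·7.360/(π·(0.0146)³) = 1.204×10^7 Pa.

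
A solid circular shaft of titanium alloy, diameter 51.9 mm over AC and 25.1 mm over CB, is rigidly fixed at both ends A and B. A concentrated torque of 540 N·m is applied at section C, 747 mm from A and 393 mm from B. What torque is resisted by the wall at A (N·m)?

489 N·m

Compatibility: T_A·a/J_AC = T_B·b/J_CB with T_A + T_B = T₀.
J_AC = 7.12×10^-7 m⁴, J_CB = 3.90×10^-8 m⁴, so T_A = T₀·(J_AC/a)/((J_AC/a)+(J_CB/b)) = 489.1 N·m, T_B = 50.86 N·m.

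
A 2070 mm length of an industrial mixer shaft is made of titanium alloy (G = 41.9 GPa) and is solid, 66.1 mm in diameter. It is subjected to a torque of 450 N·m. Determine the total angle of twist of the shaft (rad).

0.0119 rad

J = πd⁴/32 = π(0.0661)⁴/32 = 1.874×10^-6 m⁴.
θ = T·L/(G·J) = 450.0 × 2.07 / (41.9×10⁹ × 1.874×10^-6) = 0.01186 rad.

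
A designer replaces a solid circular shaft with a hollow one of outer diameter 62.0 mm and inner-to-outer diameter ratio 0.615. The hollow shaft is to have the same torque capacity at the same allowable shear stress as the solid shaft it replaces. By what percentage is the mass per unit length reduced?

Equal τ_max and T ⇒ the solid shaft needs d_s³ = d_o³(1−k⁴), so d_s = 62.0·(1−0.615⁴)^(1/3) = 58.89 mm.
Area ratio A_h/A_s = d_o²(1−k²)/d_s² = (1−k²)/(1−k⁴)^(2/3) = 0.6892.
Mass saving = 1 − 0.6892 = 31.1 %.

31.1 %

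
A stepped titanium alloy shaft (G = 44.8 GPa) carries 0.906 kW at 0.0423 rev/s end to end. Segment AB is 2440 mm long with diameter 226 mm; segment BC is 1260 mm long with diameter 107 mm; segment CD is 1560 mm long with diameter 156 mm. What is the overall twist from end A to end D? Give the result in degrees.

0.585°

ω = 2π·0.0423 = 0.2658 rad/s, so T = P/ω = 0.906×10³ / 0.2658 = 3409 N·m.
J_AB = π(0.226)⁴/32 = 2.56×10^-4 m⁴; J_BC = π(0.107)⁴/32 = 1.29×10^-5 m⁴; J_CD = π(0.156)⁴/32 = 5.81×10^-5 m⁴.
θ = (T/G)·Σ L_i/J_i = (3409/44.8×10⁹)·(2.44/2.56×10^-4 + 1.26/1.29×10^-5 + 1.56/5.81×10^-5) = 0.01022 rad.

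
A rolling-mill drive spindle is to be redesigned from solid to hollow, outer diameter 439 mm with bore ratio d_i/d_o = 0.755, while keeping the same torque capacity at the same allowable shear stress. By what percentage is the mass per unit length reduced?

Equal τ_max and T ⇒ the solid shaft needs d_s³ = d_o³(1−k⁴), so d_s = 439·(1−0.755⁴)^(1/3) = 385.1 mm.
Area ratio A_h/A_s = d_o²(1−k²)/d_s² = (1−k²)/(1−k⁴)^(2/3) = 0.5587.
Mass saving = 1 − 0.5587 = 44.1 %.

44.1 %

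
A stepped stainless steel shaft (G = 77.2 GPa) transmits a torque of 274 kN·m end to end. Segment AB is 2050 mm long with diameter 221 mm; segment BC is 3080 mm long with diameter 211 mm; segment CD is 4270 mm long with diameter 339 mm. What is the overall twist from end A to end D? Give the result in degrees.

5.67°

J_AB = π(0.221)⁴/32 = 2.34×10^-4 m⁴; J_BC = π(0.211)⁴/32 = 1.95×10^-4 m⁴; J_CD = π(0.339)⁴/32 = 1.30×10^-3 m⁴.
θ = (T/G)·Σ L_i/J_i = (274000/77.2×10⁹)·(2.05/2.34×10^-4 + 3.08/1.95×10^-4 + 4.27/1.30×10^-3) = 0.09893 rad.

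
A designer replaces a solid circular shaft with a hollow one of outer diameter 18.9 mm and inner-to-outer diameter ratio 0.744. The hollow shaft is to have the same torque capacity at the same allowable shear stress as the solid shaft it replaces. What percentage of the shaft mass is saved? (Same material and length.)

43.0 %

Equal τ_max and T ⇒ the solid shaft needs d_s³ = d_o³(1−k⁴), so d_s = 18.9·(1−0.744⁴)^(1/3) = 16.73 mm.
Area ratio A_h/A_s = d_o²(1−k²)/d_s² = (1−k²)/(1−k⁴)^(2/3) = 0.5698.
Mass saving = 1 − 0.5698 = 43.0 %.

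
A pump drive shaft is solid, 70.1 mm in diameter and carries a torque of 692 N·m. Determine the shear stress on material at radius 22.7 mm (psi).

961 psi

J = πd⁴/32 = π(0.0701)⁴/32 = 2.371×10^-6 m⁴.
Shear stress varies linearly with radius: τ = T·r/J = 692.0 × 0.0227 / 2.371×10^-6 = 6.626×10^6 Pa.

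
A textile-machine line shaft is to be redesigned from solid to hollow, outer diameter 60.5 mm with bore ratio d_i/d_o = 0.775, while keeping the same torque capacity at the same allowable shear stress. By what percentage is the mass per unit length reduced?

Equal τ_max and T ⇒ the solid shaft needs d_s³ = d_o³(1−k⁴), so d_s = 60.5·(1−0.775⁴)^(1/3) = 52.12 mm.
Area ratio A_h/A_s = d_o²(1−k²)/d_s² = (1−k²)/(1−k⁴)^(2/3) = 0.5382.
Mass saving = 1 − 0.5382 = 46.2 %.

46.2 %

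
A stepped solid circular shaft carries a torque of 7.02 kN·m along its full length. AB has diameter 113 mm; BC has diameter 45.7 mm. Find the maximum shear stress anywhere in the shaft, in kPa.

375000 kPa

Under the same torque, τ_max = 16T/(πd³) is largest where d is smallest — segment BC (d = 45.7 mm).
τ_max = 16·7020/(π·(0.0457)³) = 3.746×10^8 Pa.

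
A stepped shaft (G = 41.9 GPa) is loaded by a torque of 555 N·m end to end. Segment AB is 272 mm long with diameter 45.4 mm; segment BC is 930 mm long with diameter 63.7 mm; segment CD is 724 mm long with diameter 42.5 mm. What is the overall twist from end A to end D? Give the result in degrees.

2.65°

J_AB = π(0.0454)⁴/32 = 4.17×10^-7 m⁴; J_BC = π(0.0637)⁴/32 = 1.62×10^-6 m⁴; J_CD = π(0.0425)⁴/32 = 3.20×10^-7 m⁴.
θ = (T/G)·Σ L_i/J_i = (555.0/41.9×10⁹)·(0.272/4.17×10^-7 + 0.930/1.62×10^-6 + 0.724/3.20×10^-7) = 0.04620 rad.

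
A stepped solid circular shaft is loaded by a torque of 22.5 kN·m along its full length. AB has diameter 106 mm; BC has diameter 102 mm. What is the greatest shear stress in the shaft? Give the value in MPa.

Under the same torque, τ_max = 16T/(πd³) is largest where d is smallest — segment BC (d = 102 mm).
τ_max = 16·22500/(π·(0.102)³) = 1.080×10^8 Pa.

108 MPa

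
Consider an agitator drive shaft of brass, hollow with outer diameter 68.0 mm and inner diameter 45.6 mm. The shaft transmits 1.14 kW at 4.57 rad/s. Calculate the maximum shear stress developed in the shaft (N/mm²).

5.06 N/mm²

ω = 4.57 rad/s, so T = P/ω = 1.14×10³ / 4.570 = 249.5 N·m.
J = π(d_o⁴ − d_i⁴)/32 = π(0.0680⁴ − 0.0456⁴)/32 = 1.675×10^-6 m⁴.
τ_max = T·r/J = 249.5 × 0.0340 / 1.675×10^-6 = 5.065×10^6 Pa.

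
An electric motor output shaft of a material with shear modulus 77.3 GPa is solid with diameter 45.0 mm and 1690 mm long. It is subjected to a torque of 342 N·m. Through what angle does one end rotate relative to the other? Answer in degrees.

1.06°

J = πd⁴/32 = π(0.0450)⁴/32 = 4.026×10^-7 m⁴.
θ = T·L/(G·J) = 342.0 × 1.69 / (77.3×10⁹ × 4.026×10^-7) = 0.01857 rad.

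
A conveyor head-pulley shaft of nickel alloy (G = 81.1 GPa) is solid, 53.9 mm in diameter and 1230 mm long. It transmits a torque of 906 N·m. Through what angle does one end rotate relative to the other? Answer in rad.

J = πd⁴/32 = π(0.0539)⁴/32 = 8.286×10^-7 m⁴.
θ = T·L/(G·J) = 906.0 × 1.23 / (81.1×10⁹ × 8.286×10^-7) = 0.01658 rad.

0.0166 rad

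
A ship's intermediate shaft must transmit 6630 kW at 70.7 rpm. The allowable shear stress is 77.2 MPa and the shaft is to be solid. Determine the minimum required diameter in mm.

ω = 2π·70.7/60 = 7.404 rad/s, so T = P/ω = 6630×10³ / 7.404 = 895500 N·m.
For a solid shaft τ_max = 16T/(πd³), so d = (16T/(π τ_allow))^(1/3) = (16·895500/(π·7.72×10^7))^(1/3) = 0.3895 m.

389 mm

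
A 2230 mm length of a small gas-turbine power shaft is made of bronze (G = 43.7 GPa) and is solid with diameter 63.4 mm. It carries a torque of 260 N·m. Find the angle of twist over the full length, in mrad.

8.36 mrad

J = πd⁴/32 = π(0.0634)⁴/32 = 1.586×10^-6 m⁴.
θ = T·L/(G·J) = 260.0 × 2.23 / (43.7×10⁹ × 1.586×10^-6) = 8.364×10^-3 rad.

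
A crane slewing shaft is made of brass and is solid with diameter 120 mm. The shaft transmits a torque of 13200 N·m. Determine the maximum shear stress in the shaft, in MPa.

J = πd⁴/32 = π(0.120)⁴/32 = 2.036×10^-5 m⁴.
τ_max = T·r/J = 13200 × 0.0600 / 2.036×10^-5 = 3.890×10^7 Pa.

38.9 MPa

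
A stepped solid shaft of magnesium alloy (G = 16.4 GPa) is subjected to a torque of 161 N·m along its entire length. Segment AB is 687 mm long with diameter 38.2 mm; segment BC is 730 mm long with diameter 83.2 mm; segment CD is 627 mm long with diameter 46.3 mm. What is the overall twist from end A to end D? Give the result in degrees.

2.72°

J_AB = π(0.0382)⁴/32 = 2.09×10^-7 m⁴; J_BC = π(0.0832)⁴/32 = 4.70×10^-6 m⁴; J_CD = π(0.0463)⁴/32 = 4.51×10^-7 m⁴.
θ = (T/G)·Σ L_i/J_i = (161.0/16.4×10⁹)·(0.687/2.09×10^-7 + 0.730/4.70×10^-6 + 0.627/4.51×10^-7) = 0.04743 rad.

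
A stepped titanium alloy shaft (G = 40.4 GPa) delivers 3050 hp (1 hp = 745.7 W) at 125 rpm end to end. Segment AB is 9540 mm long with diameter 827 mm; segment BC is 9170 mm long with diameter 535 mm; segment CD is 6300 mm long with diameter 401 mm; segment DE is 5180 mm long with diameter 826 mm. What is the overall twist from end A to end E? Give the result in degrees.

0.972°

ω = 2π·125/60 = 13.09 rad/s, so T = P/ω = 3050×745.7 / 13.09 = 173800 N·m.
J_AB = π(0.827)⁴/32 = 0.0459 m⁴; J_BC = π(0.535)⁴/32 = 8.04×10^-3 m⁴; J_CD = π(0.401)⁴/32 = 2.54×10^-3 m⁴; J_DE = π(0.826)⁴/32 = 0.0457 m⁴.
θ = (T/G)·Σ L_i/J_i = (173800/40.4×10⁹)·(9.54/0.0459 + 9.17/8.04×10^-3 + 6.30/2.54×10^-3 + 5.18/0.0457) = 0.01696 rad.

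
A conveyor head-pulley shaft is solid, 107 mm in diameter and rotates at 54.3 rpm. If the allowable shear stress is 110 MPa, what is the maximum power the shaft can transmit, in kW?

150 kW

J = πd⁴/32 = π(0.107)⁴/32 = 1.287×10^-5 m⁴.
T_max = τ_allow·J/r = 1.10×10^8 × 1.287×10^-5 / 0.0535 = 26460 N·m.
ω = 2π·54.3/60 = 5.686 rad/s, so P_max = T_max·ω = 1.505×10^5 W.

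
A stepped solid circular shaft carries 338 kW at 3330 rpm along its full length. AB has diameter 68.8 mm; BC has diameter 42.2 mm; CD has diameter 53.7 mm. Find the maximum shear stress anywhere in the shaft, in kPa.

ω = 2π·3330/60 = 348.7 rad/s, so T = P/ω = 338×10³ / 348.7 = 969.3 N·m.
Under the same torque, τ_max = 16T/(πd³) is largest where d is smallest — segment BC (d = 42.2 mm).
τ_max = 16·969.3/(π·(0.0422)³) = 6.569×10^7 Pa.

65700 kPa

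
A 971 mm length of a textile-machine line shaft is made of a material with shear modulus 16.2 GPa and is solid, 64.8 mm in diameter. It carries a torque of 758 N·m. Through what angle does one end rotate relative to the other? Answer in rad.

J = πd⁴/32 = π(0.0648)⁴/32 = 1.731×10^-6 m⁴.
θ = T·L/(G·J) = 758.0 × 0.971 / (16.2×10⁹ × 1.731×10^-6) = 0.02625 rad.

0.0262 rad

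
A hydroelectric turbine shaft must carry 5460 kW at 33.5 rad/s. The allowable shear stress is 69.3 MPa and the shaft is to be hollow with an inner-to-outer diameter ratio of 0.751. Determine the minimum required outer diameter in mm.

ω = 33.5 rad/s, so T = P/ω = 5460×10³ / 33.50 = 163000 N·m.
For a hollow shaft with d_i/d_o = 0.751: τ_max = 16T/(π d_o³ (1−k⁴)), so d_o = [16T/(π τ_allow (1−k⁴))]^(1/3) = [16·163000/(π·6.93×10^7·0.6819)]^(1/3) = 0.2599 m.

260 mm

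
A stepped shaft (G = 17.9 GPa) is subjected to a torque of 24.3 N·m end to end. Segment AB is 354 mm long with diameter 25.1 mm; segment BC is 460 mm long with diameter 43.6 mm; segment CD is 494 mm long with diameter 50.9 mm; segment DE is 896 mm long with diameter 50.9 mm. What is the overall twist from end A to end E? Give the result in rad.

J_AB = π(0.0251)⁴/32 = 3.90×10^-8 m⁴; J_BC = π(0.0436)⁴/32 = 3.55×10^-7 m⁴; J_CD = π(0.0509)⁴/32 = 6.59×10^-7 m⁴; J_DE = π(0.0509)⁴/32 = 6.59×10^-7 m⁴.
θ = (T/G)·Σ L_i/J_i = (24.30/17.9×10⁹)·(0.354/3.90×10^-8 + 0.460/3.55×10^-7 + 0.494/6.59×10^-7 + 0.896/6.59×10^-7) = 0.01696 rad.

0.0170 rad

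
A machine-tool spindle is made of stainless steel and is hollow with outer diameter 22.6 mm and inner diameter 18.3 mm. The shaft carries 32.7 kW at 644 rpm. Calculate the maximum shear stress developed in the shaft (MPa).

375 MPa

ω = 2π·644/60 = 67.44 rad/s, so T = P/ω = 32.7×10³ / 67.44 = 484.9 N·m.
J = π(d_o⁴ − d_i⁴)/32 = π(0.0226⁴ − 0.0183⁴)/32 = 1.460×10^-8 m⁴.
τ_max = T·r/J = 484.9 × 0.0113 / 1.460×10^-8 = 3.753×10^8 Pa.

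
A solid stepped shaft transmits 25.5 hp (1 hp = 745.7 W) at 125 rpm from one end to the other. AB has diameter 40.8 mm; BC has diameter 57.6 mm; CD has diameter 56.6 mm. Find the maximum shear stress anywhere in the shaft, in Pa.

1.09e8 Pa

ω = 2π·125/60 = 13.09 rad/s, so T = P/ω = 25.5×745.7 / 13.09 = 1453 N·m.
Under the same torque, τ_max = 16T/(πd³) is largest where d is smallest — segment AB (d = 40.8 mm).
τ_max = 16·1453/(π·(0.0408)³) = 1.089×10^8 Pa.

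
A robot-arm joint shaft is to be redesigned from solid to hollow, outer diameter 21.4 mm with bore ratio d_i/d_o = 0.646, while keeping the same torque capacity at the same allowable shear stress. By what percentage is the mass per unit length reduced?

Equal τ_max and T ⇒ the solid shaft needs d_s³ = d_o³(1−k⁴), so d_s = 21.4·(1−0.646⁴)^(1/3) = 20.08 mm.
Area ratio A_h/A_s = d_o²(1−k²)/d_s² = (1−k²)/(1−k⁴)^(2/3) = 0.6620.
Mass saving = 1 − 0.6620 = 33.8 %.

33.8 %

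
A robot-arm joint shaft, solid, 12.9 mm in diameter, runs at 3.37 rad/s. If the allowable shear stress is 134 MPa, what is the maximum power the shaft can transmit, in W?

190 W

J = πd⁴/32 = π(0.0129)⁴/32 = 2.719×10^-9 m⁴.
T_max = τ_allow·J/r = 1.34×10^8 × 2.719×10^-9 / 0.00645 = 56.48 N·m.
ω = 3.37 rad/s, so P_max = T_max·ω = 190.3 W.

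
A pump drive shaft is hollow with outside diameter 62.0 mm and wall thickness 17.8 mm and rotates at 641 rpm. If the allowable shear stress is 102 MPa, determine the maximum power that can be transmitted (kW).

310 kW

J = π(d_o⁴ − d_i⁴)/32 = π(0.0620⁴ − 0.0264⁴)/32 = 1.403×10^-6 m⁴.
T_max = τ_allow·J/r = 1.02×10^8 × 1.403×10^-6 / 0.0310 = 4616 N·m.
ω = 2π·641/60 = 67.13 rad/s, so P_max = T_max·ω = 3.099×10^5 W.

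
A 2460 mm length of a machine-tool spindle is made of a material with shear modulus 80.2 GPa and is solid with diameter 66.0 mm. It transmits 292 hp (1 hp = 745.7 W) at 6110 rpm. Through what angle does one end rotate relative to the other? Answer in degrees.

ω = 2π·6110/60 = 639.8 rad/s, so T = P/ω = 292×745.7 / 639.8 = 340.3 N·m.
J = πd⁴/32 = π(0.0660)⁴/32 = 1.863×10^-6 m⁴.
θ = T·L/(G·J) = 340.3 × 2.46 / (80.2×10⁹ × 1.863×10^-6) = 5.604×10^-3 rad.

0.321°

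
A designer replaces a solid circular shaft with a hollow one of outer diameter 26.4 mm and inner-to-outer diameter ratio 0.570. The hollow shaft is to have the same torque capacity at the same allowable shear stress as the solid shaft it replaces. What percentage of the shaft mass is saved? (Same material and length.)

27.3 %

Equal τ_max and T ⇒ the solid shaft needs d_s³ = d_o³(1−k⁴), so d_s = 26.4·(1−0.570⁴)^(1/3) = 25.44 mm.
Area ratio A_h/A_s = d_o²(1−k²)/d_s² = (1−k²)/(1−k⁴)^(2/3) = 0.7272.
Mass saving = 1 − 0.7272 = 27.3 %.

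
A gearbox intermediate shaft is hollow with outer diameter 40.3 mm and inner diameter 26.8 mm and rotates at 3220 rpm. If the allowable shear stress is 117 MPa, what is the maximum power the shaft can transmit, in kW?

J = π(d_o⁴ − d_i⁴)/32 = π(0.0403⁴ − 0.0268⁴)/32 = 2.083×10^-7 m⁴.
T_max = τ_allow·J/r = 1.17×10^8 × 2.083×10^-7 / 0.0201 = 1210 N·m.
ω = 2π·3220/60 = 337.2 rad/s, so P_max = T_max·ω = 4.078×10^5 W.

408 kW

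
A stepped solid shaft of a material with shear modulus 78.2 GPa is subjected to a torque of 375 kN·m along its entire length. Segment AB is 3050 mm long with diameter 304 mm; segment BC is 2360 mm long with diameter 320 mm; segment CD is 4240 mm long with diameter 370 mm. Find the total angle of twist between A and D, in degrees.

2.26°

J_AB = π(0.304)⁴/32 = 8.38×10^-4 m⁴; J_BC = π(0.320)⁴/32 = 1.03×10^-3 m⁴; J_CD = π(0.370)⁴/32 = 1.84×10^-3 m⁴.
θ = (T/G)·Σ L_i/J_i = (375000/78.2×10⁹)·(3.05/8.38×10^-4 + 2.36/1.03×10^-3 + 4.24/1.84×10^-3) = 0.03949 rad.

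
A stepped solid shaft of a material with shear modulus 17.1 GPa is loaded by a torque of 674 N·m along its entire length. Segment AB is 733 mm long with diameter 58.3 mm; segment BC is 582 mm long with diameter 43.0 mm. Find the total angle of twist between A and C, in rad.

0.0938 rad

J_AB = π(0.0583)⁴/32 = 1.13×10^-6 m⁴; J_BC = π(0.0430)⁴/32 = 3.36×10^-7 m⁴.
θ = (T/G)·Σ L_i/J_i = (674.0/17.1×10⁹)·(0.733/1.13×10^-6 + 0.582/3.36×10^-7) = 0.09382 rad.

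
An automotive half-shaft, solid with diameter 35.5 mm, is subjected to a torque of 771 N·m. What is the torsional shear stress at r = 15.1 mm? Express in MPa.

74.7 MPa

J = πd⁴/32 = π(0.0355)⁴/32 = 1.559×10^-7 m⁴.
Shear stress varies linearly with radius: τ = T·r/J = 771.0 × 0.0151 / 1.559×10^-7 = 7.467×10^7 Pa.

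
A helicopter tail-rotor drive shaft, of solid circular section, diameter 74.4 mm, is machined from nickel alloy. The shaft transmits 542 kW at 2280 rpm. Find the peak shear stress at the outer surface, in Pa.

ω = 2π·2280/60 = 238.8 rad/s, so T = P/ω = 542×10³ / 238.8 = 2270 N·m.
J = πd⁴/32 = π(0.0744)⁴/32 = 3.008×10^-6 m⁴.
τ_max = T·r/J = 2270 × 0.0372 / 3.008×10^-6 = 2.807×10^7 Pa.

2.81e7 Pa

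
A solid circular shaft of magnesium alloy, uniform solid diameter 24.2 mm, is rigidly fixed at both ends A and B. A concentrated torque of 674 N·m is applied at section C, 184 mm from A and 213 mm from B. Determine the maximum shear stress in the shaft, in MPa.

With uniform GJ and both ends fixed, compatibility θ_AC = θ_CB gives T_A·a = T_B·b, together with T_A + T_B = T₀.
T_A = T₀·b/(a+b) = 674.0·213/397.0 = 361.6 N·m; T_B = 312.4 N·m.
τ in each portion: τ_AC = 1.30×10^8 Pa, τ_CB = 1.12×10^8 Pa; maximum is in AC.
τ_max = T_AC·r/J = 361.6·0.0121/3.37×10^-8 = 1.299×10^8 Pa.

130 MPa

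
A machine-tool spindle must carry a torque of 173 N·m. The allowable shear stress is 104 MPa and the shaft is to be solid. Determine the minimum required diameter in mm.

20.4 mm

For a solid shaft τ_max = 16T/(πd³), so d = (16T/(π τ_allow))^(1/3) = (16·173.0/(π·1.04×10^8))^(1/3) = 0.02039 m.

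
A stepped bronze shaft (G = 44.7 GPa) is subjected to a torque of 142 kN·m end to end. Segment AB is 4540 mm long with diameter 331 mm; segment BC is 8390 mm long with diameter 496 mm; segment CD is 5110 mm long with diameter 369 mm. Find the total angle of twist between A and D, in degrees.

J_AB = π(0.331)⁴/32 = 1.18×10^-3 m⁴; J_BC = π(0.496)⁴/32 = 5.94×10^-3 m⁴; J_CD = π(0.369)⁴/32 = 1.82×10^-3 m⁴.
θ = (T/G)·Σ L_i/J_i = (142000/44.7×10⁹)·(4.54/1.18×10^-3 + 8.39/5.94×10^-3 + 5.11/1.82×10^-3) = 0.02564 rad.

1.47°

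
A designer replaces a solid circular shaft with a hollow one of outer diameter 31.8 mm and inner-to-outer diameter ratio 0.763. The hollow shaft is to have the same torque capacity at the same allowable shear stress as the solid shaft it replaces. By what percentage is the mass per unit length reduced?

Equal τ_max and T ⇒ the solid shaft needs d_s³ = d_o³(1−k⁴), so d_s = 31.8·(1−0.763⁴)^(1/3) = 27.70 mm.
Area ratio A_h/A_s = d_o²(1−k²)/d_s² = (1−k²)/(1−k⁴)^(2/3) = 0.5506.
Mass saving = 1 − 0.5506 = 44.9 %.

44.9 %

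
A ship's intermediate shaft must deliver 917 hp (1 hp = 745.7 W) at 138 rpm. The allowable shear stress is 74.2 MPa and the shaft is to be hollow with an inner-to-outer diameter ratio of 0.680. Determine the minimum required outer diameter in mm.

160 mm

ω = 2π·138/60 = 14.45 rad/s, so T = P/ω = 917×745.7 / 14.45 = 47320 N·m.
For a hollow shaft with d_i/d_o = 0.680: τ_max = 16T/(π d_o³ (1−k⁴)), so d_o = [16T/(π τ_allow (1−k⁴))]^(1/3) = [16·47320/(π·7.42×10^7·0.7862)]^(1/3) = 0.1605 m.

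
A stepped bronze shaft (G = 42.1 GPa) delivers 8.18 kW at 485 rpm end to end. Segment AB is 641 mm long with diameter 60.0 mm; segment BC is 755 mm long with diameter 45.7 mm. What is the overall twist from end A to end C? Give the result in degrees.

ω = 2π·485/60 = 50.79 rad/s, so T = P/ω = 8.18×10³ / 50.79 = 161.1 N·m.
J_AB = π(0.0600)⁴/32 = 1.27×10^-6 m⁴; J_BC = π(0.0457)⁴/32 = 4.28×10^-7 m⁴.
θ = (T/G)·Σ L_i/J_i = (161.1/42.1×10⁹)·(0.641/1.27×10^-6 + 0.755/4.28×10^-7) = 8.672×10^-3 rad.

0.497°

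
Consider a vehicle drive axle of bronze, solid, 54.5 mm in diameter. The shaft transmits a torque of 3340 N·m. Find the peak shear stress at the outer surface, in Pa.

J = πd⁴/32 = π(0.0545)⁴/32 = 8.661×10^-7 m⁴.
τ_max = T·r/J = 3340 × 0.0272 / 8.661×10^-7 = 1.051×10^8 Pa.

1.05e8 Pa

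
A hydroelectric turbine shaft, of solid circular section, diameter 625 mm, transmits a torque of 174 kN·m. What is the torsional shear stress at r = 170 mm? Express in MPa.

1.97 MPa

J = πd⁴/32 = π(0.625)⁴/32 = 0.01498 m⁴.
Shear stress varies linearly with radius: τ = T·r/J = 174000 × 0.170 / 0.01498 = 1.975×10^6 Pa.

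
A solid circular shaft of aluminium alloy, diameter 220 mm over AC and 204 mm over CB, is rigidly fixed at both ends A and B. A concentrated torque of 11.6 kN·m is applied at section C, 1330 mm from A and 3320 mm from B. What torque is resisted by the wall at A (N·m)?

Compatibility: T_A·a/J_AC = T_B·b/J_CB with T_A + T_B = T₀.
J_AC = 2.30×10^-4 m⁴, J_CB = 1.70×10^-4 m⁴, so T_A = T₀·(J_AC/a)/((J_AC/a)+(J_CB/b)) = 8949 N·m, T_B = 2651 N·m.

8950 N·m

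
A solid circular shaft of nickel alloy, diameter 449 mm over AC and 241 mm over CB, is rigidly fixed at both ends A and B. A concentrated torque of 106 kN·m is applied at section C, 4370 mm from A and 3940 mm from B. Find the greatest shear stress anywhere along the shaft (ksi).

0.792 ksi

Compatibility: T_A·a/J_AC = T_B·b/J_CB with T_A + T_B = T₀.
J_AC = 3.99×10^-3 m⁴, J_CB = 3.31×10^-4 m⁴, so T_A = T₀·(J_AC/a)/((J_AC/a)+(J_CB/b)) = 97060 N·m, T_B = 8936 N·m.
τ in each portion: τ_AC = 5.46×10^6 Pa, τ_CB = 3.25×10^6 Pa; maximum is in AC.
τ_max = T_AC·r/J = 97060·0.225/3.99×10^-3 = 5.461×10^6 Pa.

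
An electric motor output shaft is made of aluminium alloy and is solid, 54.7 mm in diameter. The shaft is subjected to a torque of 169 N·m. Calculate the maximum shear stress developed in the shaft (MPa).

J = πd⁴/32 = π(0.0547)⁴/32 = 8.789×10^-7 m⁴.
τ_max = T·r/J = 169.0 × 0.0274 / 8.789×10^-7 = 5.259×10^6 Pa.

5.26 MPa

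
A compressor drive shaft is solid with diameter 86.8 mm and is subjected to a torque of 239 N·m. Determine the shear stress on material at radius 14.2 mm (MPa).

J = πd⁴/32 = π(0.0868)⁴/32 = 5.573×10^-6 m⁴.
Shear stress varies linearly with radius: τ = T·r/J = 239.0 × 0.0142 / 5.573×10^-6 = 6.090×10^5 Pa.

0.609 MPa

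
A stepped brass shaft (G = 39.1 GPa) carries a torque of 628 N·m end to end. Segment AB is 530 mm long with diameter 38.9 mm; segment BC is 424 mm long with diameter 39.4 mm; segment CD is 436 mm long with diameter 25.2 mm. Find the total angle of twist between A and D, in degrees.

14.0°

J_AB = π(0.0389)⁴/32 = 2.25×10^-7 m⁴; J_BC = π(0.0394)⁴/32 = 2.37×10^-7 m⁴; J_CD = π(0.0252)⁴/32 = 3.96×10^-8 m⁴.
θ = (T/G)·Σ L_i/J_i = (628.0/39.1×10⁹)·(0.530/2.25×10^-7 + 0.424/2.37×10^-7 + 0.436/3.96×10^-8) = 0.2435 rad.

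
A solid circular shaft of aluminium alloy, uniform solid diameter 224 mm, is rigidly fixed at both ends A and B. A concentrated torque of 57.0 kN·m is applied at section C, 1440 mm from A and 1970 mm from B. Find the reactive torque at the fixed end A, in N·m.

With uniform GJ and both ends fixed, compatibility θ_AC = θ_CB gives T_A·a = T_B·b, together with T_A + T_B = T₀.
T_A = T₀·b/(a+b) = 57000·1970/3410 = 32930 N·m; T_B = 24070 N·m.

32900 N·m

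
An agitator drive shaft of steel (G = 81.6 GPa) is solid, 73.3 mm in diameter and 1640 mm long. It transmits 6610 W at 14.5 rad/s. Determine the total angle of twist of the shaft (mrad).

ω = 14.5 rad/s, so T = P/ω = 6610 / 14.50 = 455.9 N·m.
J = πd⁴/32 = π(0.0733)⁴/32 = 2.834×10^-6 m⁴.
θ = T·L/(G·J) = 455.9 × 1.64 / (81.6×10⁹ × 2.834×10^-6) = 3.233×10^-3 rad.

3.23 mrad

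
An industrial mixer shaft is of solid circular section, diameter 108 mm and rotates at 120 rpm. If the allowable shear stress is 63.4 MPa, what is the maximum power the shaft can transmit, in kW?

197 kW

J = πd⁴/32 = π(0.108)⁴/32 = 1.336×10^-5 m⁴.
T_max = τ_allow·J/r = 6.34×10^7 × 1.336×10^-5 / 0.0540 = 15680 N·m.
ω = 2π·120/60 = 12.57 rad/s, so P_max = T_max·ω = 1.971×10^5 W.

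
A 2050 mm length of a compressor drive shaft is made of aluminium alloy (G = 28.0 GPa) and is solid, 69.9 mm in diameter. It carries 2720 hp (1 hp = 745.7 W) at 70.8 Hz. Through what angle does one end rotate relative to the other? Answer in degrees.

8.16°

ω = 2π·70.8 = 444.8 rad/s, so T = P/ω = 2720×745.7 / 444.8 = 4560 N·m.
J = πd⁴/32 = π(0.0699)⁴/32 = 2.344×10^-6 m⁴.
θ = T·L/(G·J) = 4560 × 2.05 / (28.0×10⁹ × 2.344×10^-6) = 0.1424 rad.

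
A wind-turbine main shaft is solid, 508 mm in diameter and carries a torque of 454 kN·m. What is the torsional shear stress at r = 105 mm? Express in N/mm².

J = πd⁴/32 = π(0.508)⁴/32 = 6.538×10^-3 m⁴.
Shear stress varies linearly with radius: τ = T·r/J = 454000 × 0.105 / 6.538×10^-3 = 7.291×10^6 Pa.

7.29 N/mm²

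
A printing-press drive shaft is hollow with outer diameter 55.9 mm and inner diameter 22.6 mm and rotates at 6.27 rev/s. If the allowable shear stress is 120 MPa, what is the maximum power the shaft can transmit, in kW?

158 kW

J = π(d_o⁴ − d_i⁴)/32 = π(0.0559⁴ − 0.0226⁴)/32 = 9.330×10^-7 m⁴.
T_max = τ_allow·J/r = 1.20×10^8 × 9.330×10^-7 / 0.0279 = 4006 N·m.
ω = 2π·6.27 = 39.40 rad/s, so P_max = T_max·ω = 1.578×10^5 W.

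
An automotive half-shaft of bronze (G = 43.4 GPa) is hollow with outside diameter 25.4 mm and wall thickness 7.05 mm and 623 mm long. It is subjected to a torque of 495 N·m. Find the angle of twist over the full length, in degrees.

10.4°

J = π(d_o⁴ − d_i⁴)/32 = π(0.0254⁴ − 0.0113⁴)/32 = 3.926×10^-8 m⁴.
θ = T·L/(G·J) = 495.0 × 0.623 / (43.4×10⁹ × 3.926×10^-8) = 0.1810 rad.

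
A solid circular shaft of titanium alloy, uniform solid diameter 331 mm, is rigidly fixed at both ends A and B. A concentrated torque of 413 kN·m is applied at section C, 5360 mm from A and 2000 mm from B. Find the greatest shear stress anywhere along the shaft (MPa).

With uniform GJ and both ends fixed, compatibility θ_AC = θ_CB gives T_A·a = T_B·b, together with T_A + T_B = T₀.
T_A = T₀·b/(a+b) = 413000·2000/7360 = 112200 N·m; T_B = 300800 N·m.
τ in each portion: τ_AC = 1.58×10^7 Pa, τ_CB = 4.22×10^7 Pa; maximum is in CB.
τ_max = T_CB·r/J = 300800·0.166/1.18×10^-3 = 4.224×10^7 Pa.

42.2 MPa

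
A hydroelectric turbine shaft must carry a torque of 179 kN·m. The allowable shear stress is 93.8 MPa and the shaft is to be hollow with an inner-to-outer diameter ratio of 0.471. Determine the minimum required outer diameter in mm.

217 mm

For a hollow shaft with d_i/d_o = 0.471: τ_max = 16T/(π d_o³ (1−k⁴)), so d_o = [16T/(π τ_allow (1−k⁴))]^(1/3) = [16·179000/(π·9.38×10^7·0.9508)]^(1/3) = 0.2170 m.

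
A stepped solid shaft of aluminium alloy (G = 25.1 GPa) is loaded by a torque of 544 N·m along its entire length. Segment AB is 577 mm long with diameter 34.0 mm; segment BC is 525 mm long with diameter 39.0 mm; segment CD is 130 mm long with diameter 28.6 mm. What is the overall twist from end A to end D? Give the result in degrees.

J_AB = π(0.0340)⁴/32 = 1.31×10^-7 m⁴; J_BC = π(0.0390)⁴/32 = 2.27×10^-7 m⁴; J_CD = π(0.0286)⁴/32 = 6.57×10^-8 m⁴.
θ = (T/G)·Σ L_i/J_i = (544.0/25.1×10⁹)·(0.577/1.31×10^-7 + 0.525/2.27×10^-7 + 0.130/6.57×10^-8) = 0.1883 rad.

10.8°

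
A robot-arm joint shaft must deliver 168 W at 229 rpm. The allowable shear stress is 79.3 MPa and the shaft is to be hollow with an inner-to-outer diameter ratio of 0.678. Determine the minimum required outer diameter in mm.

ω = 2π·229/60 = 23.98 rad/s, so T = P/ω = 168 / 23.98 = 7.006 N·m.
For a hollow shaft with d_i/d_o = 0.678: τ_max = 16T/(π d_o³ (1−k⁴)), so d_o = [16T/(π τ_allow (1−k⁴))]^(1/3) = [16·7.006/(π·7.93×10^7·0.7887)]^(1/3) = 0.008294 m.

8.29 mm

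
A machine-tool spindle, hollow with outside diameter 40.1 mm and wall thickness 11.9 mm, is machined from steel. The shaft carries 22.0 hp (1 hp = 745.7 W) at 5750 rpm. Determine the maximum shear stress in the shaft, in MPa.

2.21 MPa

ω = 2π·5750/60 = 602.1 rad/s, so T = P/ω = 22.0×745.7 / 602.1 = 27.25 N·m.
J = π(d_o⁴ − d_i⁴)/32 = π(0.0401⁴ − 0.0163⁴)/32 = 2.469×10^-7 m⁴.
τ_max = T·r/J = 27.25 × 0.0201 / 2.469×10^-7 = 2.212×10^6 Pa.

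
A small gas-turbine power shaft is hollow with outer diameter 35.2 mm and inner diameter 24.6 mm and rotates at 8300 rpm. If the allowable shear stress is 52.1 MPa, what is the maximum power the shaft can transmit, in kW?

295 kW

J = π(d_o⁴ − d_i⁴)/32 = π(0.0352⁴ − 0.0246⁴)/32 = 1.148×10^-7 m⁴.
T_max = τ_allow·J/r = 5.21×10^7 × 1.148×10^-7 / 0.0176 = 339.7 N·m.
ω = 2π·8300/60 = 869.2 rad/s, so P_max = T_max·ω = 2.953×10^5 W.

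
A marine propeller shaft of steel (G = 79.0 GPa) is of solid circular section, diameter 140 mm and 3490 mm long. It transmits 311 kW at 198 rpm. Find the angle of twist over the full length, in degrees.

1.01°

ω = 2π·198/60 = 20.73 rad/s, so T = P/ω = 311×10³ / 20.73 = 15000 N·m.
J = πd⁴/32 = π(0.140)⁴/32 = 3.771×10^-5 m⁴.
θ = T·L/(G·J) = 15000 × 3.49 / (79.0×10⁹ × 3.771×10^-5) = 0.01757 rad.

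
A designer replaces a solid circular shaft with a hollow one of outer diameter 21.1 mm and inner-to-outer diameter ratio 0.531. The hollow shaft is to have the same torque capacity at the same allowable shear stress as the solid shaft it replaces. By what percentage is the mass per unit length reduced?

Equal τ_max and T ⇒ the solid shaft needs d_s³ = d_o³(1−k⁴), so d_s = 21.1·(1−0.531⁴)^(1/3) = 20.53 mm.
Area ratio A_h/A_s = d_o²(1−k²)/d_s² = (1−k²)/(1−k⁴)^(2/3) = 0.7588.
Mass saving = 1 − 0.7588 = 24.1 %.

24.1 %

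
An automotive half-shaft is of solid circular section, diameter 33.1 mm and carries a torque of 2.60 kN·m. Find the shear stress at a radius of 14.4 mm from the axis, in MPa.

J = πd⁴/32 = π(0.0331)⁴/32 = 1.178×10^-7 m⁴.
Shear stress varies linearly with radius: τ = T·r/J = 2600 × 0.0144 / 1.178×10^-7 = 3.177×10^8 Pa.

318 MPa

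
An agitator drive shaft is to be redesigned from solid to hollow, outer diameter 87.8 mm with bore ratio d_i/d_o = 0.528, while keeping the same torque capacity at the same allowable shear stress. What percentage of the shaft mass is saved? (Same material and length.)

23.9 %

Equal τ_max and T ⇒ the solid shaft needs d_s³ = d_o³(1−k⁴), so d_s = 87.8·(1−0.528⁴)^(1/3) = 85.46 mm.
Area ratio A_h/A_s = d_o²(1−k²)/d_s² = (1−k²)/(1−k⁴)^(2/3) = 0.7612.
Mass saving = 1 − 0.7612 = 23.9 %.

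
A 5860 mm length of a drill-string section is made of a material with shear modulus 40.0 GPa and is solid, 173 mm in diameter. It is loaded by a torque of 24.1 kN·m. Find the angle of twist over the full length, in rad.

J = πd⁴/32 = π(0.173)⁴/32 = 8.794×10^-5 m⁴.
θ = T·L/(G·J) = 24100 × 5.86 / (40.0×10⁹ × 8.794×10^-5) = 0.04015 rad.

0.0401 rad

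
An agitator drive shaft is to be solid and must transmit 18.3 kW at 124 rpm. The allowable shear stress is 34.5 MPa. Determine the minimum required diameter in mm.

ω = 2π·124/60 = 12.99 rad/s, so T = P/ω = 18.3×10³ / 12.99 = 1409 N·m.
For a solid shaft τ_max = 16T/(πd³), so d = (16T/(π τ_allow))^(1/3) = (16·1409/(π·3.45×10^7))^(1/3) = 0.05925 m.

59.3 mm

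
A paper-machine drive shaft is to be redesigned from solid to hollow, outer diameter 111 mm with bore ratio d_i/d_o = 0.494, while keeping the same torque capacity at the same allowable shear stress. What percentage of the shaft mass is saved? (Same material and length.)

Equal τ_max and T ⇒ the solid shaft needs d_s³ = d_o³(1−k⁴), so d_s = 111·(1−0.494⁴)^(1/3) = 108.8 mm.
Area ratio A_h/A_s = d_o²(1−k²)/d_s² = (1−k²)/(1−k⁴)^(2/3) = 0.7876.
Mass saving = 1 − 0.7876 = 21.2 %.

21.2 %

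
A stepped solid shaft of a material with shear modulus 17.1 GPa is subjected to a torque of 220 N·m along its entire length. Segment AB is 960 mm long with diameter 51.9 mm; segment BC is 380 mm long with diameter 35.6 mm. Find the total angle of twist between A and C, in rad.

J_AB = π(0.0519)⁴/32 = 7.12×10^-7 m⁴; J_BC = π(0.0356)⁴/32 = 1.58×10^-7 m⁴.
θ = (T/G)·Σ L_i/J_i = (220.0/17.1×10⁹)·(0.960/7.12×10^-7 + 0.380/1.58×10^-7) = 0.04834 rad.

0.0483 rad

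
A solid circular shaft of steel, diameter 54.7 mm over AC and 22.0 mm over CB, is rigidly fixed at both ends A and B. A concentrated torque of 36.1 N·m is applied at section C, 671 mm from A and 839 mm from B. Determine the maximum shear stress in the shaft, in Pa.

1.10e6 Pa

Compatibility: T_A·a/J_AC = T_B·b/J_CB with T_A + T_B = T₀.
J_AC = 8.79×10^-7 m⁴, J_CB = 2.30×10^-8 m⁴, so T_A = T₀·(J_AC/a)/((J_AC/a)+(J_CB/b)) = 35.36 N·m, T_B = 0.7400 N·m.
τ in each portion: τ_AC = 1.10×10^6 Pa, τ_CB = 3.54×10^5 Pa; maximum is in AC.
τ_max = T_AC·r/J = 35.36·0.0274/8.79×10^-7 = 1.100×10^6 Pa.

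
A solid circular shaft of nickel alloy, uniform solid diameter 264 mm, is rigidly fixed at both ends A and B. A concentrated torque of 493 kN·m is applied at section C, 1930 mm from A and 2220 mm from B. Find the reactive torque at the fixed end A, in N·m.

With uniform GJ and both ends fixed, compatibility θ_AC = θ_CB gives T_A·a = T_B·b, together with T_A + T_B = T₀.
T_A = T₀·b/(a+b) = 493000·2220/4150 = 263700 N·m; T_B = 229300 N·m.

264000 N·m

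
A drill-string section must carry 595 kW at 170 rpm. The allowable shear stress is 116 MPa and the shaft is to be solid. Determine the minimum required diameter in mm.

114 mm

ω = 2π·170/60 = 17.80 rad/s, so T = P/ω = 595×10³ / 17.80 = 33420 N·m.
For a solid shaft τ_max = 16T/(πd³), so d = (16T/(π τ_allow))^(1/3) = (16·33420/(π·1.16×10^8))^(1/3) = 0.1136 m.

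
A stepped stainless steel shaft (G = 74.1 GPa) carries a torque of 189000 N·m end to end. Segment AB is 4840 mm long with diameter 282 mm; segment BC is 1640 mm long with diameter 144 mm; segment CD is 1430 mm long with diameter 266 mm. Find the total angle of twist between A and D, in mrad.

126 mrad

J_AB = π(0.282)⁴/32 = 6.21×10^-4 m⁴; J_BC = π(0.144)⁴/32 = 4.22×10^-5 m⁴; J_CD = π(0.266)⁴/32 = 4.92×10^-4 m⁴.
θ = (T/G)·Σ L_i/J_i = (189000/74.1×10⁹)·(4.84/6.21×10^-4 + 1.64/4.22×10^-5 + 1.43/4.92×10^-4) = 0.1264 rad.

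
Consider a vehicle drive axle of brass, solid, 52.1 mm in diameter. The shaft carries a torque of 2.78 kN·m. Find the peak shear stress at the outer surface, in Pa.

1.00e8 Pa

J = πd⁴/32 = π(0.0521)⁴/32 = 7.234×10^-7 m⁴.
τ_max = T·r/J = 2780 × 0.0261 / 7.234×10^-7 = 1.001×10^8 Pa.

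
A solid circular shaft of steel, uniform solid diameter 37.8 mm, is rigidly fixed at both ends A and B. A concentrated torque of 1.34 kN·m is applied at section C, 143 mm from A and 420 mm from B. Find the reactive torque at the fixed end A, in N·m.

With uniform GJ and both ends fixed, compatibility θ_AC = θ_CB gives T_A·a = T_B·b, together with T_A + T_B = T₀.
T_A = T₀·b/(a+b) = 1340·420/563.0 = 999.6 N·m; T_B = 340.4 N·m.

1000 N·m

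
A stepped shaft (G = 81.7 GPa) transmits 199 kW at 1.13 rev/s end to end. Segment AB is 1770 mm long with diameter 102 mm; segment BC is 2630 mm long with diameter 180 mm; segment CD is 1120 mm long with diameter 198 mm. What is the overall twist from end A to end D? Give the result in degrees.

3.92°

ω = 2π·1.13 = 7.100 rad/s, so T = P/ω = 199×10³ / 7.100 = 28030 N·m.
J_AB = π(0.102)⁴/32 = 1.06×10^-5 m⁴; J_BC = π(0.180)⁴/32 = 1.03×10^-4 m⁴; J_CD = π(0.198)⁴/32 = 1.51×10^-4 m⁴.
θ = (T/G)·Σ L_i/J_i = (28030/81.7×10⁹)·(1.77/1.06×10^-5 + 2.63/1.03×10^-4 + 1.12/1.51×10^-4) = 0.06844 rad.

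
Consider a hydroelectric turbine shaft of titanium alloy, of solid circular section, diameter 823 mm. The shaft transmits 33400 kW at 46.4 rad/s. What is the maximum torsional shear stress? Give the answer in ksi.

0.954 ksi

ω = 46.4 rad/s, so T = P/ω = 33400×10³ / 46.40 = 719800 N·m.
J = πd⁴/32 = π(0.823)⁴/32 = 0.04504 m⁴.
τ_max = T·r/J = 719800 × 0.411 / 0.04504 = 6.577×10^6 Pa.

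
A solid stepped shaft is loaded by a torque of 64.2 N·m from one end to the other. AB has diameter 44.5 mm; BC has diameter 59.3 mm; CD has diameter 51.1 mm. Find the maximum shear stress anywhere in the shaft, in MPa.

Under the same torque, τ_max = 16T/(πd³) is largest where d is smallest — segment AB (d = 44.5 mm).
τ_max = 16·64.20/(π·(0.0445)³) = 3.710×10^6 Pa.

3.71 MPa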